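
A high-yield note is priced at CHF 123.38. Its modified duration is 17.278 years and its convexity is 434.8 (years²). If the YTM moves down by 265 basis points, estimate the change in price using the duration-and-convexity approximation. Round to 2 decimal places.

+CHF 75.33

Duration effect: -D_mod·Δy = -17.278 × (-0.0265) = +0.457867
Convexity effect: ½·C·(Δy)² = 0.5 × 434.8 × (-0.0265)² = +0.15266915
ΔP/P ≈ +0.457867 + 0.15266915 = +0.61053615
ΔP ≈ 123.38 × (+0.61053615) = +75.327950187.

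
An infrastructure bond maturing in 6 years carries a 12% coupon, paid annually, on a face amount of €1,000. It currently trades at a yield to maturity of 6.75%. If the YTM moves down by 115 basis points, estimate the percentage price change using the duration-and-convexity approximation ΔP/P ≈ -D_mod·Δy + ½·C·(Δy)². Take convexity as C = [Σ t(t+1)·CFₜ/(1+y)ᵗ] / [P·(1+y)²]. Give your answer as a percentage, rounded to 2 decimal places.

+5.31%

With y = 0.0675:
  t   CF        PV=CF/(1+0.0675)^t    t·PV        t(t+1)·PV
  1       120.00       112.4122       112.4122         224.8244
  2       120.00       105.3041       210.6083         631.8249
  3       120.00        98.6456       295.9367       1,183.7469
  4       120.00        92.4080       369.6321       1,848.1606
  5       120.00        86.5649       432.8245       2,596.9470
  6     1,120.00       756.8516     4,541.1095      31,787.7663
  Σ                  1,252.1864     5,962.5233      38,273.2699
P = 1,252.1864; D_Mac = 4.76169 yrs; D_mod = 4.46060 yrs; C = 26.82198.
Duration effect: -4.46060 × (-0.0115) = +0.051297
Convexity effect: 0.5 × 26.82198 × (-0.0115)² = +0.0017736
ΔP/P ≈ +0.051297 + 0.0017736 = +0.053070 = +5.3070%.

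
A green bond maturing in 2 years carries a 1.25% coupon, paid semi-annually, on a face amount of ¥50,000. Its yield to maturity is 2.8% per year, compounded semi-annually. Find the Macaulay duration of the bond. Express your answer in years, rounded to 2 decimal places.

1.98 years

Periodic yield y = 0.014. Discount each cash flow and weight by its period:
  t   CF        PV=CF/(1+0.014)^t    t·PV
  1       312.50       308.1854       308.1854
  2       312.50       303.9304       607.8608
  3       312.50       299.7341       899.2023
  4    50,312.50    47,590.9175   190,363.6701
  Σ                 48,502.7674   192,178.9185
Price P = Σ PV = 48,502.7674.
Macaulay duration = Σ(t·PV) / P = 192,178.9185 / 48,502.7674 = 3.96223 half-year periods.
In years: 3.96223 / 2 = 1.98111 years.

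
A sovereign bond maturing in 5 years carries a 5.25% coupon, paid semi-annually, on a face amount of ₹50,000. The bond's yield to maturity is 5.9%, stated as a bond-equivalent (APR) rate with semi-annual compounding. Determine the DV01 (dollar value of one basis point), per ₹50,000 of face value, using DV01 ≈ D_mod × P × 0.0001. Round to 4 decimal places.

₹21.0250

Periodic yield y = 0.0295.
  t   CF        PV=CF/(1+0.0295)^t    t·PV
  1     1,312.50     1,274.8907     1,274.8907
  2     1,312.50     1,238.3591     2,476.7183
  3     1,312.50     1,202.8743     3,608.6230
  4     1,312.50     1,168.4063     4,673.6254
  5     1,312.50     1,134.9260     5,674.6302
  6     1,312.50     1,102.4051     6,614.4305
  7     1,312.50     1,070.8160     7,495.7121
  8     1,312.50     1,040.1321     8,321.0569
  9     1,312.50     1,010.3275     9,092.9471
  10   51,312.50    38,367.1610   383,671.6104
  Σ                 48,610.2983   432,904.2444
P = 48,610.2983; D_Mac = 8.90561 half-year periods = 4.45280 yrs; D_mod = 4.32521 yrs.
DV01 ≈ 4.32521 × 48,610.2983 × 0.0001 = 21.024975.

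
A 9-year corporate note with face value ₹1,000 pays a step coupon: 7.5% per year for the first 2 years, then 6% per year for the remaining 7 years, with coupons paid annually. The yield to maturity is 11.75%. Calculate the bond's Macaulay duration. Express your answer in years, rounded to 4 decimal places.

6.6016 years

Periodic yield y = 0.1175. Discount each cash flow and weight by its year:
  t   CF        PV=CF/(1+0.1175)^t    t·PV
  1        75.00        67.1141        67.1141
  2        75.00        60.0574       120.1147
  3        60.00        42.9941       128.9822
  4        60.00        38.4734       153.8938
  5        60.00        34.4281       172.1407
  6        60.00        30.8082       184.8491
  7        60.00        27.5688       192.9819
  8        60.00        24.6701       197.3608
  9     1,060.00       390.0121     3,510.1089
  Σ                    716.1263     4,727.5463
Price P = Σ PV = 716.1263.
Macaulay duration = Σ(t·PV) / P = 4,727.5463 / 716.1263 = 6.60155 years.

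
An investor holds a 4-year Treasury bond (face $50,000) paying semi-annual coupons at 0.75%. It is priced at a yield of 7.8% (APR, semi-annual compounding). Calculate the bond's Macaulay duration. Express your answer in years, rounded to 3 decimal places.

3.938 years

Periodic yield y = 0.039. Discount each cash flow and weight by its period:
  t   CF        PV=CF/(1+0.039)^t    t·PV
  1       187.50       180.4620       180.4620
  2       187.50       173.6881       347.3763
  3       187.50       167.1686       501.5057
  4       187.50       160.8937       643.5749
  5       187.50       154.8544       774.2720
  6       187.50       149.0418       894.2506
  7       187.50       143.4473     1,004.1312
  8    50,187.50    36,954.8277   295,638.6219
  Σ                 38,084.3836   299,984.1945
Price P = Σ PV = 38,084.3836.
Macaulay duration = Σ(t·PV) / P = 299,984.1945 / 38,084.3836 = 7.87683 half-year periods.
In years: 7.87683 / 2 = 3.93841 years.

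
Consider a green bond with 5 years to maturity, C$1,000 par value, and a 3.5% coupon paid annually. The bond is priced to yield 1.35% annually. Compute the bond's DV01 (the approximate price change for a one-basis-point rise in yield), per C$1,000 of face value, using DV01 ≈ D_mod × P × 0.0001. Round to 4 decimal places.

C$0.5107

Periodic yield y = 0.0135.
  t   CF        PV=CF/(1+0.0135)^t    t·PV
  1        35.00        34.5338        34.5338
  2        35.00        34.0738        68.1476
  3        35.00        33.6199       100.8598
  4        35.00        33.1721       132.6884
  5     1,035.00       967.8802     4,839.4008
  Σ                  1,103.2798     5,175.6304
P = 1,103.2798; D_Mac = 4.69113 yrs; D_mod = 4.62864 yrs.
DV01 ≈ 4.62864 × 1,103.2798 × 0.0001 = 0.510669.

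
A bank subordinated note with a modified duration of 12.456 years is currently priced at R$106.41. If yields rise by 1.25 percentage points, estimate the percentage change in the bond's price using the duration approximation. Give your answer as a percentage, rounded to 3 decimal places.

-15.570%

Duration approximation: ΔP/P ≈ -D_mod · Δy = -12.456 × (+0.0125) = -0.155700.
As a percentage: -15.5700%.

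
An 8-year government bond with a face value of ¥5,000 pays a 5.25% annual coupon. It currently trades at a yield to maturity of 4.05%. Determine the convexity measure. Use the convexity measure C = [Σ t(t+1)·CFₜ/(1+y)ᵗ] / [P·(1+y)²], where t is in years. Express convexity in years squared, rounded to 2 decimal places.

53.22

With y = 0.0405:
  t   CF        PV=CF/(1+0.0405)^t    t·PV        t(t+1)·PV
  1       262.50       252.2826       252.2826         504.5651
  2       262.50       242.4628       484.9256       1,454.7769
  3       262.50       233.0253       699.0759       2,796.3035
  4       262.50       223.9551       895.8204       4,479.1021
  5       262.50       215.2380     1,076.1898       6,457.1391
  6       262.50       206.8601     1,241.1608       8,688.1256
  7       262.50       198.8084     1,391.6588      11,133.2700
  8     5,262.50     3,830.4997    30,643.9976     275,795.9783
  Σ                  5,403.1320    36,685.1115     311,309.2606
P = 5,403.1320.
Convexity = Σ t(t+1)·PV / [P·(1+y)²] = 311,309.2606 / (5,403.1320 × 1.082640) = 53.21846.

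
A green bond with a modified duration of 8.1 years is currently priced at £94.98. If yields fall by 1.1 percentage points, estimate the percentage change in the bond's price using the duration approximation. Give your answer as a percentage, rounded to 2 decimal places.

+8.91%

Duration approximation: ΔP/P ≈ -D_mod · Δy = -8.1 × (-0.011) = +0.089100.
As a percentage: +8.9100%.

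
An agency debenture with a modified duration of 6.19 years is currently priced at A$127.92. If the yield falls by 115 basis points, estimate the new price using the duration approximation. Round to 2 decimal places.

Duration approximation: ΔP/P ≈ -D_mod · Δy = -6.19 × (-0.0115) = +0.071185.
New price ≈ 127.92 × (1 + 0.071185) = 137.0259852.

A$137.03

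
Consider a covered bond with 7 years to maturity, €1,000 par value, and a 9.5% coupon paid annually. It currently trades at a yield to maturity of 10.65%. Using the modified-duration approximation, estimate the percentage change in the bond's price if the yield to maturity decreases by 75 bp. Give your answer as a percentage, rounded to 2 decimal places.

Periodic yield y = 0.1065. Modified duration first:
  t   CF        PV=CF/(1+0.1065)^t    t·PV
  1        95.00        85.8563        85.8563
  2        95.00        77.5927       155.1854
  3        95.00        70.1244       210.3733
  4        95.00        63.3750       253.5000
  5        95.00        57.2752       286.3759
  6        95.00        51.7625       310.5749
  7     1,095.00       539.2053     3,774.4374
  Σ                    945.1914     5,076.3032
P = 945.1914; D_Mac = 5.37066 yrs; D_mod = 5.37066/(1+0.1065) = 4.85374 yrs.
ΔP/P ≈ -D_mod · Δy = -4.85374 × (-0.0075) = +0.036403 = +3.6403%.

+3.64%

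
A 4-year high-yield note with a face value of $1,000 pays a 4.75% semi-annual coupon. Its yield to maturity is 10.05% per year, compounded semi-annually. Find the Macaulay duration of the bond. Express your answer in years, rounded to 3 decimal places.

3.653 years

Periodic yield y = 0.05025. Discount each cash flow and weight by its period:
  t   CF        PV=CF/(1+0.05025)^t    t·PV
  1        23.75        22.6137        22.6137
  2        23.75        21.5317        43.0634
  3        23.75        20.5015        61.5045
  4        23.75        19.5206        78.0823
  5        23.75        18.5866        92.9330
  6        23.75        17.6973       106.1839
  7        23.75        16.8506       117.9540
  8     1,023.75       691.5959     5,532.7670
  Σ                    828.8978     6,055.1019
Price P = Σ PV = 828.8978.
Macaulay duration = Σ(t·PV) / P = 6,055.1019 / 828.8978 = 7.30500 half-year periods.
In years: 7.30500 / 2 = 3.65250 years.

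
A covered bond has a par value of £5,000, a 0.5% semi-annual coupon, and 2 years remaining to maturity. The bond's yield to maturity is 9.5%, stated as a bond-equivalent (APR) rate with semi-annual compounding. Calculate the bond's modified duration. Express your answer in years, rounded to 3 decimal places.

Periodic yield y = 0.0475. First find Macaulay duration:
  t   CF        PV=CF/(1+0.0475)^t    t·PV
  1        12.50        11.9332        11.9332
  2        12.50        11.3921        22.7841
  3        12.50        10.8755        32.6264
  4     5,012.50     4,163.3053    16,653.2212
  Σ                  4,197.5060    16,720.5649
P = 4,197.5060; Macaulay duration = 16,720.5649 / 4,197.5060 = 3.98345 half-year periods = 1.99173 years.
Modified duration = D_Mac / (1 + y) = 1.99173 / 1.0475 = 1.90141 years.

1.901 years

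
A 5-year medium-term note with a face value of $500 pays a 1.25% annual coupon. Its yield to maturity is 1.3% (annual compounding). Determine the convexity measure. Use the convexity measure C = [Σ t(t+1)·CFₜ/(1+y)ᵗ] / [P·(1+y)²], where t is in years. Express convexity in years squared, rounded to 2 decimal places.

28.28

With y = 0.013:
  t   CF        PV=CF/(1+0.013)^t    t·PV        t(t+1)·PV
  1         6.25         6.1698         6.1698          12.3396
  2         6.25         6.0906        12.1812          36.5437
  3         6.25         6.0125        18.0374          72.1494
  4         6.25         5.9353        23.7412         118.7059
  5       506.25       474.5892     2,372.9458      14,237.6746
  Σ                    498.7973     2,433.0753      14,477.4132
P = 498.7973.
Convexity = Σ t(t+1)·PV / [P·(1+y)²] = 14,477.4132 / (498.7973 × 1.026169) = 28.28447.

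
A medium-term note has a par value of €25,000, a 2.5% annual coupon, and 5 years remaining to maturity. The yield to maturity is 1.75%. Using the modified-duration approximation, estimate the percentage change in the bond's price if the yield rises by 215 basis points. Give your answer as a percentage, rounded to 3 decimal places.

-10.072%

Periodic yield y = 0.0175. Modified duration first:
  t   CF        PV=CF/(1+0.0175)^t    t·PV
  1       625.00       614.2506       614.2506
  2       625.00       603.6861     1,207.3722
  3       625.00       593.3033     1,779.9099
  4       625.00       583.0991     2,332.3963
  5    25,625.00    23,495.8837   117,479.4187
  Σ                 25,890.2228   123,413.3477
P = 25,890.2228; D_Mac = 4.76679 yrs; D_mod = 4.76679/(1+0.0175) = 4.68481 yrs.
ΔP/P ≈ -D_mod · Δy = -4.68481 × (+0.0215) = -0.100723 = -10.0723%.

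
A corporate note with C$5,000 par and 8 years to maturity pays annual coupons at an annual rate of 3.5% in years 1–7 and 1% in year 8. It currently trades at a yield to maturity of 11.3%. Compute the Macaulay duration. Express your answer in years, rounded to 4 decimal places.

Periodic yield y = 0.113. Discount each cash flow and weight by its year:
  t   CF        PV=CF/(1+0.113)^t    t·PV
  1       175.00       157.2327       157.2327
  2       175.00       141.2693       282.5386
  3       175.00       126.9266       380.7797
  4       175.00       114.0400       456.1602
  5       175.00       102.4619       512.3093
  6       175.00        92.0592       552.3550
  7       175.00        82.7126       578.9885
  8     5,050.00     2,144.5198    17,156.1585
  Σ                  2,961.2221    20,076.5225
Price P = Σ PV = 2,961.2221.
Macaulay duration = Σ(t·PV) / P = 20,076.5225 / 2,961.2221 = 6.77981 years.

6.7798 years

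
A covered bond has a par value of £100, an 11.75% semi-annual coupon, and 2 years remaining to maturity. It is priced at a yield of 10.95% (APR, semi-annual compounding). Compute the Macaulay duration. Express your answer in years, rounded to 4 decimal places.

1.8408 years

Periodic yield y = 0.05475. Discount each cash flow and weight by its period:
  t   CF        PV=CF/(1+0.05475)^t    t·PV
  1        5.875         5.5700         5.5700
  2        5.875         5.2809        10.5618
  3        5.875         5.0068        15.0204
  4      105.875        85.5451       342.1805
  Σ                    101.4029       373.3327
Price P = Σ PV = 101.4029.
Macaulay duration = Σ(t·PV) / P = 373.3327 / 101.4029 = 3.68168 half-year periods.
In years: 3.68168 / 2 = 1.84084 years.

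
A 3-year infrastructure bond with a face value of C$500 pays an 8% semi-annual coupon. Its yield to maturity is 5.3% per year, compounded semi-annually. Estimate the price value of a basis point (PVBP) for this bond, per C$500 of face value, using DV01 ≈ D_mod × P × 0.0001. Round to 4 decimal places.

C$0.1432

Periodic yield y = 0.0265.
  t   CF        PV=CF/(1+0.0265)^t    t·PV
  1        20.00        19.4837        19.4837
  2        20.00        18.9807        37.9614
  3        20.00        18.4907        55.4721
  4        20.00        18.0133        72.0533
  5        20.00        17.5483        87.7415
  6       520.00       444.4773     2,666.8640
  Σ                    536.9940     2,939.5760
P = 536.9940; D_Mac = 5.47413 half-year periods = 2.73707 yrs; D_mod = 2.66641 yrs.
DV01 ≈ 2.66641 × 536.9940 × 0.0001 = 0.143184.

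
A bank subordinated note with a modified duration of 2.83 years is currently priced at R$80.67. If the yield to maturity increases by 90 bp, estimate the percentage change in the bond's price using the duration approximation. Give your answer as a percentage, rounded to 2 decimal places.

Duration approximation: ΔP/P ≈ -D_mod · Δy = -2.83 × (+0.009) = -0.025470.
As a percentage: -2.5470%.

-2.55%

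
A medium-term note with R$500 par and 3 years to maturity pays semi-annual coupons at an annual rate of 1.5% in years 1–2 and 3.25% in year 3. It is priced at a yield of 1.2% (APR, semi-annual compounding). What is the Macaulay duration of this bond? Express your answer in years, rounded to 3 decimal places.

Periodic yield y = 0.006. Discount each cash flow and weight by its period:
  t   CF        PV=CF/(1+0.006)^t    t·PV
  1        3.750         3.7276         3.7276
  2        3.750         3.7054         7.4108
  3        3.750         3.6833        11.0499
  4        3.750         3.6613        14.6453
  5        8.125         7.8856        39.4279
  6      508.125       490.2106     2,941.2635
  Σ                    512.8738     3,017.5250
Price P = Σ PV = 512.8738.
Macaulay duration = Σ(t·PV) / P = 3,017.5250 / 512.8738 = 5.88356 half-year periods.
In years: 5.88356 / 2 = 2.94178 years.

2.942 years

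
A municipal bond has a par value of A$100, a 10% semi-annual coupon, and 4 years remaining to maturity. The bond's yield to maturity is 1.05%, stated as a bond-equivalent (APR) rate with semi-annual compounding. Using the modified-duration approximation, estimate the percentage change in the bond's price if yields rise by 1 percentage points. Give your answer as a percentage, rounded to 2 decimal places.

-3.47%

Periodic yield y = 0.00525. Modified duration first:
  t   CF        PV=CF/(1+0.00525)^t    t·PV
  1         5.00         4.9739         4.9739
  2         5.00         4.9479         9.8958
  3         5.00         4.9221        14.7662
  4         5.00         4.8964        19.5855
  5         5.00         4.8708        24.3540
  6         5.00         4.8454        29.0721
  7         5.00         4.8200        33.7403
  8       105.00       100.6924       805.5391
  Σ                    134.9688       941.9269
P = 134.9688; D_Mac = 6.97885 half-year periods = 3.48942 yrs; D_mod = 3.48942/(1+0.00525) = 3.47120 yrs.
ΔP/P ≈ -D_mod · Δy = -3.47120 × (+0.01) = -0.034712 = -3.4712%.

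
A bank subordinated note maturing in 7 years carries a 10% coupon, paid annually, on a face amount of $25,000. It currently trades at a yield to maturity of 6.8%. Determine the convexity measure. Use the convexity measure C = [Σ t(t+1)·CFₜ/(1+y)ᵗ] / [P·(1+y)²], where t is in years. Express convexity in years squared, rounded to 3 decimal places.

35.177

With y = 0.068:
  t   CF        PV=CF/(1+0.068)^t    t·PV        t(t+1)·PV
  1     2,500.00     2,340.8240     2,340.8240       4,681.6479
  2     2,500.00     2,191.7827     4,383.5655      13,150.6965
  3     2,500.00     2,052.2310     6,156.6931      24,626.7724
  4     2,500.00     1,921.5646     7,686.2586      38,431.2928
  5     2,500.00     1,799.2178     8,996.0891      53,976.5348
  6     2,500.00     1,684.6609    10,107.9653      70,755.7572
  7    27,500.00    17,351.3762   121,459.6331     971,677.0650
  Σ                 29,341.6573   161,131.0287   1,177,299.7666
P = 29,341.6573.
Convexity = Σ t(t+1)·PV / [P·(1+y)²] = 1,177,299.7666 / (29,341.6573 × 1.140624) = 35.17709.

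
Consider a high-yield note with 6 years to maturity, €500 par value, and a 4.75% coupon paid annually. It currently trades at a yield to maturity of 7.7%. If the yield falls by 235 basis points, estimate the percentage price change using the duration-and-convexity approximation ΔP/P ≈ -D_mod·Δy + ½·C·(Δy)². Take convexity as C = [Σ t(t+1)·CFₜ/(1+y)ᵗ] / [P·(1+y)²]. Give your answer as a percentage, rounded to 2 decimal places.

With y = 0.077:
  t   CF        PV=CF/(1+0.077)^t    t·PV        t(t+1)·PV
  1        23.75        22.0520        22.0520          44.1040
  2        23.75        20.4754        40.9508         122.8523
  3        23.75        19.0115        57.0345         228.1381
  4        23.75        17.6523        70.6091         353.0456
  5        23.75        16.3902        81.9512         491.7070
  6       523.75       335.6061     2,013.6365      14,095.4552
  Σ                    431.1875     2,286.2340      15,335.3022
P = 431.1875; D_Mac = 5.30218 yrs; D_mod = 4.92310 yrs; C = 30.66160.
Duration effect: -4.92310 × (-0.0235) = +0.115693
Convexity effect: 0.5 × 30.66160 × (-0.0235)² = +0.0084664
ΔP/P ≈ +0.115693 + 0.0084664 = +0.124159 = +12.4159%.

+12.42%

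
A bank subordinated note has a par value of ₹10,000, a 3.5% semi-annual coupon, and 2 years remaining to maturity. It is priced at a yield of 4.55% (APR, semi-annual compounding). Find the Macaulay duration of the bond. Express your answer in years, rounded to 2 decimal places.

1.95 years

Periodic yield y = 0.02275. Discount each cash flow and weight by its period:
  t   CF        PV=CF/(1+0.02275)^t    t·PV
  1       175.00       171.1073       171.1073
  2       175.00       167.3012       334.6024
  3       175.00       163.5798       490.7393
  4    10,175.00     9,299.4329    37,197.7316
  Σ                  9,801.4212    38,194.1806
Price P = Σ PV = 9,801.4212.
Macaulay duration = Σ(t·PV) / P = 38,194.1806 / 9,801.4212 = 3.89680 half-year periods.
In years: 3.89680 / 2 = 1.94840 years.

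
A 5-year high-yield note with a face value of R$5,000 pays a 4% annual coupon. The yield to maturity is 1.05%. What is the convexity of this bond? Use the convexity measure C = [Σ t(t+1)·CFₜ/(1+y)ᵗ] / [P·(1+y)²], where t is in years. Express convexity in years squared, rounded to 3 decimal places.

26.698

With y = 0.0105:
  t   CF        PV=CF/(1+0.0105)^t    t·PV        t(t+1)·PV
  1       200.00       197.9218       197.9218         395.8436
  2       200.00       195.8652       391.7305       1,175.1914
  3       200.00       193.8300       581.4901       2,325.9602
  4       200.00       191.8160       767.2638       3,836.3191
  5     5,200.00     4,935.3932    24,676.9658     148,061.7946
  Σ                  5,714.8262    26,615.3719     155,795.1090
P = 5,714.8262.
Convexity = Σ t(t+1)·PV / [P·(1+y)²] = 155,795.1090 / (5,714.8262 × 1.021110) = 26.69796.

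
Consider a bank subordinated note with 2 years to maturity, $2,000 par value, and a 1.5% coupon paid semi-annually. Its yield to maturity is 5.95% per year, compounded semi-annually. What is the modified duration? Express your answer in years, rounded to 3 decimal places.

1.920 years

Periodic yield y = 0.02975. First find Macaulay duration:
  t   CF        PV=CF/(1+0.02975)^t    t·PV
  1        15.00        14.5666        14.5666
  2        15.00        14.1458        28.2916
  3        15.00        13.7371        41.2114
  4     2,015.00     1,792.0406     7,168.1625
  Σ                  1,834.4902     7,252.2321
P = 1,834.4902; Macaulay duration = 7,252.2321 / 1,834.4902 = 3.95327 half-year periods = 1.97663 years.
Modified duration = D_Mac / (1 + y) = 1.97663 / 1.02975 = 1.91953 years.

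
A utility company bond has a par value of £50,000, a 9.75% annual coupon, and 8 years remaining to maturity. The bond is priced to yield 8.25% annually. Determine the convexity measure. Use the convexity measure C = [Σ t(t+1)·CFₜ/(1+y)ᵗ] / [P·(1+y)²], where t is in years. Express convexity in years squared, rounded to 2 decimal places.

41.34

With y = 0.0825:
  t   CF        PV=CF/(1+0.0825)^t    t·PV        t(t+1)·PV
  1     4,875.00     4,503.4642     4,503.4642       9,006.9284
  2     4,875.00     4,160.2441     8,320.4881      24,961.4644
  3     4,875.00     3,843.1816    11,529.5448      46,118.1790
  4     4,875.00     3,550.2832    14,201.1329      71,005.6644
  5     4,875.00     3,279.7074    16,398.5368      98,391.2209
  6     4,875.00     3,029.7528    18,178.5166     127,249.6160
  7     4,875.00     2,798.8478    19,591.9347     156,735.4777
  8    54,875.00    29,103.9069   232,831.2555   2,095,481.2996
  Σ                 54,269.3880   325,554.8736   2,628,949.8504
P = 54,269.3880.
Convexity = Σ t(t+1)·PV / [P·(1+y)²] = 2,628,949.8504 / (54,269.3880 × 1.171806) = 41.34010.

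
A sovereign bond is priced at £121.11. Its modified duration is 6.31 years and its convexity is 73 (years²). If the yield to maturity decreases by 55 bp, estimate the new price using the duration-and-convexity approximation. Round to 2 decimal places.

Duration effect: -D_mod·Δy = -6.31 × (-0.0055) = +0.034705
Convexity effect: ½·C·(Δy)² = 0.5 × 73 × (-0.0055)² = +0.001104125
ΔP/P ≈ +0.034705 + 0.001104125 = +0.035809125
New price ≈ 121.11 × (1 + 0.035809125) = 125.44684312875.

£125.45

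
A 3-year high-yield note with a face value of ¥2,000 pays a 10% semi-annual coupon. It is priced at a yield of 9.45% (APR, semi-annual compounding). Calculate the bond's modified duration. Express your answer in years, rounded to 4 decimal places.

2.5471 years

Periodic yield y = 0.04725. First find Macaulay duration:
  t   CF        PV=CF/(1+0.04725)^t    t·PV
  1       100.00        95.4882        95.4882
  2       100.00        91.1799       182.3599
  3       100.00        87.0661       261.1982
  4       100.00        83.1378       332.5512
  5       100.00        79.3868       396.9339
  6     2,100.00     1,591.9048     9,551.4285
  Σ                  2,028.1635    10,819.9598
P = 2,028.1635; Macaulay duration = 10,819.9598 / 2,028.1635 = 5.33486 half-year periods = 2.66743 years.
Modified duration = D_Mac / (1 + y) = 2.66743 / 1.04725 = 2.54708 years.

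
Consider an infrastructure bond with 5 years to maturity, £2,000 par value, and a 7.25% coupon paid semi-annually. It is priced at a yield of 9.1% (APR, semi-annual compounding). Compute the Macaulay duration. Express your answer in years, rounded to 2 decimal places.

4.25 years

Periodic yield y = 0.0455. Discount each cash flow and weight by its period:
  t   CF        PV=CF/(1+0.0455)^t    t·PV
  1        72.50        69.3448        69.3448
  2        72.50        66.3269       132.6539
  3        72.50        63.4404       190.3212
  4        72.50        60.6795       242.7179
  5        72.50        58.0387       290.1936
  6        72.50        55.5129       333.0773
  7        72.50        53.0970       371.6788
  8        72.50        50.7862       406.2896
  9        72.50        48.5760       437.1839
  10    2,072.50     1,328.1715    13,281.7153
  Σ                  1,853.9739    15,755.1763
Price P = Σ PV = 1,853.9739.
Macaulay duration = Σ(t·PV) / P = 15,755.1763 / 1,853.9739 = 8.49806 half-year periods.
In years: 8.49806 / 2 = 4.24903 years.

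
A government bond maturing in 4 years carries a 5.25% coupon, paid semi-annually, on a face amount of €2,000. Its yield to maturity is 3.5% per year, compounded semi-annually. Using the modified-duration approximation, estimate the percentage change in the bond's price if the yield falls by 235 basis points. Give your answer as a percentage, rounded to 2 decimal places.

Periodic yield y = 0.0175. Modified duration first:
  t   CF        PV=CF/(1+0.0175)^t    t·PV
  1        52.50        51.5971        51.5971
  2        52.50        50.7096       101.4193
  3        52.50        49.8375       149.5124
  4        52.50        48.9803       195.9213
  5        52.50        48.1379       240.6895
  6        52.50        47.3100       283.8599
  7        52.50        46.4963       325.4741
  8     2,052.50     1,786.5198    14,292.1580
  Σ                  2,129.5884    15,640.6316
P = 2,129.5884; D_Mac = 7.34444 half-year periods = 3.67222 yrs; D_mod = 3.67222/(1+0.0175) = 3.60906 yrs.
ΔP/P ≈ -D_mod · Δy = -3.60906 × (-0.0235) = +0.084813 = +8.4813%.

+8.48%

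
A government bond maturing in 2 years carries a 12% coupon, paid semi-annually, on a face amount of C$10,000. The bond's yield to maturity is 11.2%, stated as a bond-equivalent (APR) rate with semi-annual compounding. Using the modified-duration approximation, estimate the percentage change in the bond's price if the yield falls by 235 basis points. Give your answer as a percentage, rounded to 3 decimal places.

+4.090%

Periodic yield y = 0.056. Modified duration first:
  t   CF        PV=CF/(1+0.056)^t    t·PV
  1       600.00       568.1818       568.1818
  2       600.00       538.0510     1,076.1019
  3       600.00       509.5180     1,528.5539
  4    10,600.00     8,524.1325    34,096.5301
  Σ                 10,139.8833    37,269.3677
P = 10,139.8833; D_Mac = 3.67552 half-year periods = 1.83776 yrs; D_mod = 1.83776/(1+0.056) = 1.74030 yrs.
ΔP/P ≈ -D_mod · Δy = -1.74030 × (-0.0235) = +0.040897 = +4.0897%.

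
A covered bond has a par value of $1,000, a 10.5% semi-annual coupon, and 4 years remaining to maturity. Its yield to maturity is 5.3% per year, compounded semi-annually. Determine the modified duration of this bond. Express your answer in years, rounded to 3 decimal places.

Periodic yield y = 0.0265. First find Macaulay duration:
  t   CF        PV=CF/(1+0.0265)^t    t·PV
  1        52.50        51.1447        51.1447
  2        52.50        49.8243        99.6486
  3        52.50        48.5381       145.6142
  4        52.50        47.2850       189.1400
  5        52.50        46.0643       230.3215
  6        52.50        44.8751       269.2507
  7        52.50        43.7166       306.0164
  8     1,052.50       853.7888     6,830.3107
  Σ                  1,185.2370     8,121.4469
P = 1,185.2370; Macaulay duration = 8,121.4469 / 1,185.2370 = 6.85217 half-year periods = 3.42609 years.
Modified duration = D_Mac / (1 + y) = 3.42609 / 1.0265 = 3.33764 years.

3.338 years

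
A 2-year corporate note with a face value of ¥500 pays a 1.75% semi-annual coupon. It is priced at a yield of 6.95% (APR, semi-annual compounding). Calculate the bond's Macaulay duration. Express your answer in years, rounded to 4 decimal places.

Periodic yield y = 0.03475. Discount each cash flow and weight by its period:
  t   CF        PV=CF/(1+0.03475)^t    t·PV
  1        4.375         4.2281         4.2281
  2        4.375         4.0861         8.1722
  3        4.375         3.9489        11.8466
  4      504.375       439.9586     1,759.8344
  Σ                    452.2216     1,784.0812
Price P = Σ PV = 452.2216.
Macaulay duration = Σ(t·PV) / P = 1,784.0812 / 452.2216 = 3.94515 half-year periods.
In years: 3.94515 / 2 = 1.97257 years.

1.9726 years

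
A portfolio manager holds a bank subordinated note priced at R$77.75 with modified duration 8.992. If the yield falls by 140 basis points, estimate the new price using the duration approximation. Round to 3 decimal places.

Duration approximation: ΔP/P ≈ -D_mod · Δy = -8.992 × (-0.014) = +0.125888.
New price ≈ 77.75 × (1 + 0.125888) = 87.537792.

R$87.538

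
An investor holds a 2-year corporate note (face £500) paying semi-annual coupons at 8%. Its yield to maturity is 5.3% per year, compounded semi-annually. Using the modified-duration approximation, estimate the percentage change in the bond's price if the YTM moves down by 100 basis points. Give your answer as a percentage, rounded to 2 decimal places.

Periodic yield y = 0.0265. Modified duration first:
  t   CF        PV=CF/(1+0.0265)^t    t·PV
  1        20.00        19.4837        19.4837
  2        20.00        18.9807        37.9614
  3        20.00        18.4907        55.4721
  4       520.00       468.3468     1,873.3871
  Σ                    525.3018     1,986.3042
P = 525.3018; D_Mac = 3.78126 half-year periods = 1.89063 yrs; D_mod = 1.89063/(1+0.0265) = 1.84182 yrs.
ΔP/P ≈ -D_mod · Δy = -1.84182 × (-0.01) = +0.018418 = +1.8418%.

+1.84%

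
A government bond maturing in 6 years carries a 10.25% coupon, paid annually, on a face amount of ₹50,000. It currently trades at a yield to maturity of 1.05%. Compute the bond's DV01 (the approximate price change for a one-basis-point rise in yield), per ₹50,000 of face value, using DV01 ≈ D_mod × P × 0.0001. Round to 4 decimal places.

₹38.0653

Periodic yield y = 0.0105.
  t   CF        PV=CF/(1+0.0105)^t    t·PV
  1     5,125.00     5,071.7467     5,071.7467
  2     5,125.00     5,019.0467    10,038.0933
  3     5,125.00     4,966.8943    14,900.6828
  4     5,125.00     4,915.2838    19,661.1352
  5     5,125.00     4,864.2096    24,321.0480
  6    55,125.00    51,776.2623   310,657.5735
  Σ                 76,613.4433   384,650.2796
P = 76,613.4433; D_Mac = 5.02066 yrs; D_mod = 4.96849 yrs.
DV01 ≈ 4.96849 × 76,613.4433 × 0.0001 = 38.065342.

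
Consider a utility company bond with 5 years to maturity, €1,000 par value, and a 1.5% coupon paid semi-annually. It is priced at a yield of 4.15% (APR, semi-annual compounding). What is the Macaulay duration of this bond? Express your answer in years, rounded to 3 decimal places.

Periodic yield y = 0.02075. Discount each cash flow and weight by its period:
  t   CF        PV=CF/(1+0.02075)^t    t·PV
  1         7.50         7.3475         7.3475
  2         7.50         7.1982        14.3964
  3         7.50         7.0519        21.1556
  4         7.50         6.9085        27.6340
  5         7.50         6.7681        33.8403
  6         7.50         6.6305        39.7829
  7         7.50         6.4957        45.4699
  8         7.50         6.3636        50.9092
  9         7.50         6.2343        56.1086
  10    1,007.50       820.4482     8,204.4820
  Σ                    881.4464     8,501.1263
Price P = Σ PV = 881.4464.
Macaulay duration = Σ(t·PV) / P = 8,501.1263 / 881.4464 = 9.64452 half-year periods.
In years: 9.64452 / 2 = 4.82226 years.

4.822 years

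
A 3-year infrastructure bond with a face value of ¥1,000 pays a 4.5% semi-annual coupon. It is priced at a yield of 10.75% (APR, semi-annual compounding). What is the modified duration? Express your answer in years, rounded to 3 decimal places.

Periodic yield y = 0.05375. First find Macaulay duration:
  t   CF        PV=CF/(1+0.05375)^t    t·PV
  1        22.50        21.3523        21.3523
  2        22.50        20.2632        40.5263
  3        22.50        19.2296        57.6887
  4        22.50        18.2487        72.9948
  5        22.50        17.3179        86.5894
  6     1,022.50       746.8576     4,481.1455
  Σ                    843.2692     4,760.2971
P = 843.2692; Macaulay duration = 4,760.2971 / 843.2692 = 5.64505 half-year periods = 2.82253 years.
Modified duration = D_Mac / (1 + y) = 2.82253 / 1.05375 = 2.67855 years.

2.679 years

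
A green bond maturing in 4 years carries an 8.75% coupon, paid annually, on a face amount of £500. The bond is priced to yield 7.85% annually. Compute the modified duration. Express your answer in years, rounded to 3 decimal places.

3.291 years

Periodic yield y = 0.0785. First find Macaulay duration:
  t   CF        PV=CF/(1+0.0785)^t    t·PV
  1        43.75        40.5656        40.5656
  2        43.75        37.6130        75.2260
  3        43.75        34.8753       104.6258
  4       543.75       401.9006     1,607.6025
  Σ                    514.9545     1,828.0198
P = 514.9545; Macaulay duration = 1,828.0198 / 514.9545 = 3.54987 years.
Modified duration = D_Mac / (1 + y) = 3.54987 / 1.0785 = 3.29149 years.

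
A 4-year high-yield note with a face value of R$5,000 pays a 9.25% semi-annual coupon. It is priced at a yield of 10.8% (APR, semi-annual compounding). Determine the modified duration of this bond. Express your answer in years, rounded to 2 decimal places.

3.24 years

Periodic yield y = 0.054. First find Macaulay duration:
  t   CF        PV=CF/(1+0.054)^t    t·PV
  1       231.25       219.4023       219.4023
  2       231.25       208.1616       416.3231
  3       231.25       197.4967       592.4902
  4       231.25       187.3783       749.5132
  5       231.25       177.7783       888.8914
  6       231.25       168.6701     1,012.0205
  7       231.25       160.0285     1,120.1998
  8     5,231.25     3,434.6350    27,477.0798
  Σ                  4,753.5508    32,475.9203
P = 4,753.5508; Macaulay duration = 32,475.9203 / 4,753.5508 = 6.83193 half-year periods = 3.41596 years.
Modified duration = D_Mac / (1 + y) = 3.41596 / 1.054 = 3.24095 years.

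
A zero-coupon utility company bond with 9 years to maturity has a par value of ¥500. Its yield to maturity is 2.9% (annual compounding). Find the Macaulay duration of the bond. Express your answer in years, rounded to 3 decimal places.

9.000 years

A zero-coupon bond has a single cash flow at maturity, so its Macaulay duration equals its maturity: 9 years.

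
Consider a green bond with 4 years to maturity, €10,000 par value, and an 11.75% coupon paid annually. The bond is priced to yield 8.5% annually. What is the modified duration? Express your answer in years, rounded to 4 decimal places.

Periodic yield y = 0.085. First find Macaulay duration:
  t   CF        PV=CF/(1+0.085)^t    t·PV
  1     1,175.00     1,082.9493     1,082.9493
  2     1,175.00       998.1100     1,996.2199
  3     1,175.00       919.9170     2,759.7510
  4    11,175.00     8,063.5926    32,254.3705
  Σ                 11,064.5689    38,093.2908
P = 11,064.5689; Macaulay duration = 38,093.2908 / 11,064.5689 = 3.44282 years.
Modified duration = D_Mac / (1 + y) = 3.44282 / 1.085 = 3.17310 years.

3.1731 years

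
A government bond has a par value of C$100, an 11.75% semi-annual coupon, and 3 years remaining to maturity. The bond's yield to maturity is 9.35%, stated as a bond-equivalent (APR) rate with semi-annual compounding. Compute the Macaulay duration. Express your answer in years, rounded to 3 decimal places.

2.626 years

Periodic yield y = 0.04675. Discount each cash flow and weight by its period:
  t   CF        PV=CF/(1+0.04675)^t    t·PV
  1        5.875         5.6126         5.6126
  2        5.875         5.3619        10.7239
  3        5.875         5.1225        15.3674
  4        5.875         4.8937        19.5747
  5        5.875         4.6751        23.3756
  6      105.875        80.4888       482.9330
  Σ                    106.1547       557.5872
Price P = Σ PV = 106.1547.
Macaulay duration = Σ(t·PV) / P = 557.5872 / 106.1547 = 5.25259 half-year periods.
In years: 5.25259 / 2 = 2.62630 years.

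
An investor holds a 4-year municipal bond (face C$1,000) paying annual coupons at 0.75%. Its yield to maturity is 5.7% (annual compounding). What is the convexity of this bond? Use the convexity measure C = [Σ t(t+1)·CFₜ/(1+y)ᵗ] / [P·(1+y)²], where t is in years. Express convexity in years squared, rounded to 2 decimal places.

17.61

With y = 0.057:
  t   CF        PV=CF/(1+0.057)^t    t·PV        t(t+1)·PV
  1         7.50         7.0956         7.0956          14.1911
  2         7.50         6.7129        13.4258          40.2775
  3         7.50         6.3509        19.0527          76.2110
  4     1,007.50       807.1330     3,228.5320      16,142.6601
  Σ                    827.2924     3,268.1061      16,273.3396
P = 827.2924.
Convexity = Σ t(t+1)·PV / [P·(1+y)²] = 16,273.3396 / (827.2924 × 1.117249) = 17.60628.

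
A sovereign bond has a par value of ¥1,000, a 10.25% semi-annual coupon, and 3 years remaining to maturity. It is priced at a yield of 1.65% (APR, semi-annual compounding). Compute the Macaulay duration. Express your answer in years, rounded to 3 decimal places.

Periodic yield y = 0.00825. Discount each cash flow and weight by its period:
  t   CF        PV=CF/(1+0.00825)^t    t·PV
  1        51.25        50.8306        50.8306
  2        51.25        50.4147       100.8295
  3        51.25        50.0022       150.0066
  4        51.25        49.5931       198.3723
  5        51.25        49.1873       245.9363
  6     1,051.25     1,000.6832     6,004.0994
  Σ                  1,250.7112     6,750.0747
Price P = Σ PV = 1,250.7112.
Macaulay duration = Σ(t·PV) / P = 6,750.0747 / 1,250.7112 = 5.39699 half-year periods.
In years: 5.39699 / 2 = 2.69849 years.

2.698 years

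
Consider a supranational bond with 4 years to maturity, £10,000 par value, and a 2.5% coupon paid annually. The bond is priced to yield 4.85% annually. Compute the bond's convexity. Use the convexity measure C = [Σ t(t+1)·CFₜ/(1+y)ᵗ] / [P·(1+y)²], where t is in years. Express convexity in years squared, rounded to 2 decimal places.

17.28

With y = 0.0485:
  t   CF        PV=CF/(1+0.0485)^t    t·PV        t(t+1)·PV
  1       250.00       238.4359       238.4359         476.8717
  2       250.00       227.4066       454.8133       1,364.4398
  3       250.00       216.8876       650.6628       2,602.6511
  4    10,250.00     8,481.0598    33,924.2393     169,621.1963
  Σ                  9,163.7899    35,268.1512     174,065.1589
P = 9,163.7899.
Convexity = Σ t(t+1)·PV / [P·(1+y)²] = 174,065.1589 / (9,163.7899 × 1.099352) = 17.27825.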